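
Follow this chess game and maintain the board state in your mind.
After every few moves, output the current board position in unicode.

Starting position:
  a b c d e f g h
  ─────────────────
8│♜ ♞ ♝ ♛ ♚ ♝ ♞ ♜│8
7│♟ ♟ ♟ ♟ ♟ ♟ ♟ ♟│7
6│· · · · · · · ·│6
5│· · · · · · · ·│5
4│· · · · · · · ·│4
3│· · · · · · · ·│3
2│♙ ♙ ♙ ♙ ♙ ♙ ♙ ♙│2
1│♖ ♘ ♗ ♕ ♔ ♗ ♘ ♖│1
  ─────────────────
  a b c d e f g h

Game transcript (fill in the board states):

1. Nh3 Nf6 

  a b c d e f g h
  ─────────────────
8│♜ ♞ ♝ ♛ ♚ ♝ · ♜│8
7│♟ ♟ ♟ ♟ ♟ ♟ ♟ ♟│7
6│· · · · · ♞ · ·│6
5│· · · · · · · ·│5
4│· · · · · · · ·│4
3│· · · · · · · ♘│3
2│♙ ♙ ♙ ♙ ♙ ♙ ♙ ♙│2
1│♖ ♘ ♗ ♕ ♔ ♗ · ♖│1
  ─────────────────
  a b c d e f g h

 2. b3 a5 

  a b c d e f g h
  ─────────────────
8│♜ ♞ ♝ ♛ ♚ ♝ · ♜│8
7│· ♟ ♟ ♟ ♟ ♟ ♟ ♟│7
6│· · · · · ♞ · ·│6
5│♟ · · · · · · ·│5
4│· · · · · · · ·│4
3│· ♙ · · · · · ♘│3
2│♙ · ♙ ♙ ♙ ♙ ♙ ♙│2
1│♖ ♘ ♗ ♕ ♔ ♗ · ♖│1
  ─────────────────
  a b c d e f g h

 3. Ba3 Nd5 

  a b c d e f g h
  ─────────────────
8│♜ ♞ ♝ ♛ ♚ ♝ · ♜│8
7│· ♟ ♟ ♟ ♟ ♟ ♟ ♟│7
6│· · · · · · · ·│6
5│♟ · · ♞ · · · ·│5
4│· · · · · · · ·│4
3│♗ ♙ · · · · · ♘│3
2│♙ · ♙ ♙ ♙ ♙ ♙ ♙│2
1│♖ ♘ · ♕ ♔ ♗ · ♖│1
  ─────────────────
  a b c d e f g h

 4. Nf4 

  a b c d e f g h
  ─────────────────
8│♜ ♞ ♝ ♛ ♚ ♝ · ♜│8
7│· ♟ ♟ ♟ ♟ ♟ ♟ ♟│7
6│· · · · · · · ·│6
5│♟ · · ♞ · · · ·│5
4│· · · · · ♘ · ·│4
3│♗ ♙ · · · · · ·│3
2│♙ · ♙ ♙ ♙ ♙ ♙ ♙│2
1│♖ ♘ · ♕ ♔ ♗ · ♖│1
  ─────────────────
  a b c d e f g h


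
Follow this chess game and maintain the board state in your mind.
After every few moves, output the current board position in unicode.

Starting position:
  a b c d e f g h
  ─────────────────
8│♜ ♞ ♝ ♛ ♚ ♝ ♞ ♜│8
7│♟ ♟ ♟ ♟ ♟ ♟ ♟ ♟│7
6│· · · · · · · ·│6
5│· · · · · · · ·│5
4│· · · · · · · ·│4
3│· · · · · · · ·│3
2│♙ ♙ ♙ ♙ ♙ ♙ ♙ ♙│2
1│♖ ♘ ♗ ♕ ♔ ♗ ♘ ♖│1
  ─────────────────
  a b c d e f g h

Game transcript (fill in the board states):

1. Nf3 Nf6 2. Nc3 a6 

  a b c d e f g h
  ─────────────────
8│♜ ♞ ♝ ♛ ♚ ♝ · ♜│8
7│· ♟ ♟ ♟ ♟ ♟ ♟ ♟│7
6│♟ · · · · ♞ · ·│6
5│· · · · · · · ·│5
4│· · · · · · · ·│4
3│· · ♘ · · ♘ · ·│3
2│♙ ♙ ♙ ♙ ♙ ♙ ♙ ♙│2
1│♖ · ♗ ♕ ♔ ♗ · ♖│1
  ─────────────────
  a b c d e f g h

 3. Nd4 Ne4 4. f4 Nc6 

  a b c d e f g h
  ─────────────────
8│♜ · ♝ ♛ ♚ ♝ · ♜│8
7│· ♟ ♟ ♟ ♟ ♟ ♟ ♟│7
6│♟ · ♞ · · · · ·│6
5│· · · · · · · ·│5
4│· · · ♘ ♞ ♙ · ·│4
3│· · ♘ · · · · ·│3
2│♙ ♙ ♙ ♙ ♙ · ♙ ♙│2
1│♖ · ♗ ♕ ♔ ♗ · ♖│1
  ─────────────────
  a b c d e f g h

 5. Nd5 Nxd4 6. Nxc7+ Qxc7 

  a b c d e f g h
  ─────────────────
8│♜ · ♝ · ♚ ♝ · ♜│8
7│· ♟ ♛ ♟ ♟ ♟ ♟ ♟│7
6│♟ · · · · · · ·│6
5│· · · · · · · ·│5
4│· · · ♞ ♞ ♙ · ·│4
3│· · · · · · · ·│3
2│♙ ♙ ♙ ♙ ♙ · ♙ ♙│2
1│♖ · ♗ ♕ ♔ ♗ · ♖│1
  ─────────────────
  a b c d e f g h

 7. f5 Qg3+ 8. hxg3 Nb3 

  a b c d e f g h
  ─────────────────
8│♜ · ♝ · ♚ ♝ · ♜│8
7│· ♟ · ♟ ♟ ♟ ♟ ♟│7
6│♟ · · · · · · ·│6
5│· · · · · ♙ · ·│5
4│· · · · ♞ · · ·│4
3│· ♞ · · · · ♙ ·│3
2│♙ ♙ ♙ ♙ ♙ · ♙ ·│2
1│♖ · ♗ ♕ ♔ ♗ · ♖│1
  ─────────────────
  a b c d e f g h

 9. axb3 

  a b c d e f g h
  ─────────────────
8│♜ · ♝ · ♚ ♝ · ♜│8
7│· ♟ · ♟ ♟ ♟ ♟ ♟│7
6│♟ · · · · · · ·│6
5│· · · · · ♙ · ·│5
4│· · · · ♞ · · ·│4
3│· ♙ · · · · ♙ ·│3
2│· ♙ ♙ ♙ ♙ · ♙ ·│2
1│♖ · ♗ ♕ ♔ ♗ · ♖│1
  ─────────────────
  a b c d e f g h


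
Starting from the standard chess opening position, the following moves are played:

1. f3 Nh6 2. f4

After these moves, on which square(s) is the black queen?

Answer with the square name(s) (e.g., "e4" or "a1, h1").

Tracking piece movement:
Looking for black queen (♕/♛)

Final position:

  a b c d e f g h
  ─────────────────
8│♜ ♞ ♝ ♛ ♚ ♝ · ♜│8
7│♟ ♟ ♟ ♟ ♟ ♟ ♟ ♟│7
6│· · · · · · · ♞│6
5│· · · · · · · ·│5
4│· · · · · ♙ · ·│4
3│· · · · · · · ·│3
2│♙ ♙ ♙ ♙ ♙ · ♙ ♙│2
1│♖ ♘ ♗ ♕ ♔ ♗ ♘ ♖│1
  ─────────────────
  a b c d e f g h


d8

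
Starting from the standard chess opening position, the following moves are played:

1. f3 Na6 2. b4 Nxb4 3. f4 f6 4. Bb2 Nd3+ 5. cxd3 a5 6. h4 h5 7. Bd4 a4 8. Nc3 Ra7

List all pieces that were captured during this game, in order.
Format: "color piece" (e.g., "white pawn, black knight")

Tracking captures:
  Nxb4: captured white pawn
  cxd3: captured black knight

white pawn, black knight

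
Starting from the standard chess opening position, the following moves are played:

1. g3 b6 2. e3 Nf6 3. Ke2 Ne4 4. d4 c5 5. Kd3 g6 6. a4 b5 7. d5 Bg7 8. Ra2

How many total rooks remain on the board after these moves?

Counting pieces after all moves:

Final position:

  a b c d e f g h
  ─────────────────
8│♜ ♞ ♝ ♛ ♚ · · ♜│8
7│♟ · · ♟ ♟ ♟ ♝ ♟│7
6│· · · · · · ♟ ·│6
5│· ♟ ♟ ♙ · · · ·│5
4│♙ · · · ♞ · · ·│4
3│· · · ♔ ♙ · ♙ ·│3
2│♖ ♙ ♙ · · ♙ · ♙│2
1│· ♘ ♗ ♕ · ♗ ♘ ♖│1
  ─────────────────
  a b c d e f g h


4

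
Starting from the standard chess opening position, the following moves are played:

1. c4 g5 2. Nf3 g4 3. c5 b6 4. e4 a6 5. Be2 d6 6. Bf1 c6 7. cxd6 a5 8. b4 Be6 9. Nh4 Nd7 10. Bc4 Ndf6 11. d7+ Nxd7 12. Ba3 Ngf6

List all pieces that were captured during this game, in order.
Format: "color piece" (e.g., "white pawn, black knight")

Tracking captures:
  cxd6: captured black pawn
  Nxd7: captured white pawn

black pawn, white pawn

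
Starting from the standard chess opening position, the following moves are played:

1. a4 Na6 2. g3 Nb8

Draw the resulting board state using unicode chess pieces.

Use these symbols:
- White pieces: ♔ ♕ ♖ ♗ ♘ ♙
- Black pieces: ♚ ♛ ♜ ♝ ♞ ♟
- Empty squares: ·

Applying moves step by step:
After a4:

♜ ♞ ♝ ♛ ♚ ♝ ♞ ♜
♟ ♟ ♟ ♟ ♟ ♟ ♟ ♟
· · · · · · · ·
· · · · · · · ·
♙ · · · · · · ·
· · · · · · · ·
· ♙ ♙ ♙ ♙ ♙ ♙ ♙
♖ ♘ ♗ ♕ ♔ ♗ ♘ ♖


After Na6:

♜ · ♝ ♛ ♚ ♝ ♞ ♜
♟ ♟ ♟ ♟ ♟ ♟ ♟ ♟
♞ · · · · · · ·
· · · · · · · ·
♙ · · · · · · ·
· · · · · · · ·
· ♙ ♙ ♙ ♙ ♙ ♙ ♙
♖ ♘ ♗ ♕ ♔ ♗ ♘ ♖


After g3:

♜ · ♝ ♛ ♚ ♝ ♞ ♜
♟ ♟ ♟ ♟ ♟ ♟ ♟ ♟
♞ · · · · · · ·
· · · · · · · ·
♙ · · · · · · ·
· · · · · · ♙ ·
· ♙ ♙ ♙ ♙ ♙ · ♙
♖ ♘ ♗ ♕ ♔ ♗ ♘ ♖


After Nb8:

♜ ♞ ♝ ♛ ♚ ♝ ♞ ♜
♟ ♟ ♟ ♟ ♟ ♟ ♟ ♟
· · · · · · · ·
· · · · · · · ·
♙ · · · · · · ·
· · · · · · ♙ ·
· ♙ ♙ ♙ ♙ ♙ · ♙
♖ ♘ ♗ ♕ ♔ ♗ ♘ ♖



  a b c d e f g h
  ─────────────────
8│♜ ♞ ♝ ♛ ♚ ♝ ♞ ♜│8
7│♟ ♟ ♟ ♟ ♟ ♟ ♟ ♟│7
6│· · · · · · · ·│6
5│· · · · · · · ·│5
4│♙ · · · · · · ·│4
3│· · · · · · ♙ ·│3
2│· ♙ ♙ ♙ ♙ ♙ · ♙│2
1│♖ ♘ ♗ ♕ ♔ ♗ ♘ ♖│1
  ─────────────────
  a b c d e f g h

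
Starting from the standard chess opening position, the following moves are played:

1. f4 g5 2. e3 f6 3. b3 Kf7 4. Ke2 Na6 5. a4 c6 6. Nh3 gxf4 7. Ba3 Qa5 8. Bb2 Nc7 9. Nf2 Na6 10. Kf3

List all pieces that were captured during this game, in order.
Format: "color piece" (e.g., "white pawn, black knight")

Tracking captures:
  gxf4: captured white pawn

white pawn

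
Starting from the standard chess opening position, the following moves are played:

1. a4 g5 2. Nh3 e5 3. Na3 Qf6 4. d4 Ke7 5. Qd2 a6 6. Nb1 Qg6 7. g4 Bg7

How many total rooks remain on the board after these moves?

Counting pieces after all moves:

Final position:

  a b c d e f g h
  ─────────────────
8│♜ ♞ ♝ · · · ♞ ♜│8
7│· ♟ ♟ ♟ ♚ ♟ ♝ ♟│7
6│♟ · · · · · ♛ ·│6
5│· · · · ♟ · ♟ ·│5
4│♙ · · ♙ · · ♙ ·│4
3│· · · · · · · ♘│3
2│· ♙ ♙ ♕ ♙ ♙ · ♙│2
1│♖ ♘ ♗ · ♔ ♗ · ♖│1
  ─────────────────
  a b c d e f g h


4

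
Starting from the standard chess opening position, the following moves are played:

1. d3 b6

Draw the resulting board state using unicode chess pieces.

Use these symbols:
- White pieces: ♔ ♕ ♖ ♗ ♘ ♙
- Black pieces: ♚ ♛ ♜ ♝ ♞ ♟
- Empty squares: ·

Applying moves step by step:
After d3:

♜ ♞ ♝ ♛ ♚ ♝ ♞ ♜
♟ ♟ ♟ ♟ ♟ ♟ ♟ ♟
· · · · · · · ·
· · · · · · · ·
· · · · · · · ·
· · · ♙ · · · ·
♙ ♙ ♙ · ♙ ♙ ♙ ♙
♖ ♘ ♗ ♕ ♔ ♗ ♘ ♖


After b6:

♜ ♞ ♝ ♛ ♚ ♝ ♞ ♜
♟ · ♟ ♟ ♟ ♟ ♟ ♟
· ♟ · · · · · ·
· · · · · · · ·
· · · · · · · ·
· · · ♙ · · · ·
♙ ♙ ♙ · ♙ ♙ ♙ ♙
♖ ♘ ♗ ♕ ♔ ♗ ♘ ♖



  a b c d e f g h
  ─────────────────
8│♜ ♞ ♝ ♛ ♚ ♝ ♞ ♜│8
7│♟ · ♟ ♟ ♟ ♟ ♟ ♟│7
6│· ♟ · · · · · ·│6
5│· · · · · · · ·│5
4│· · · · · · · ·│4
3│· · · ♙ · · · ·│3
2│♙ ♙ ♙ · ♙ ♙ ♙ ♙│2
1│♖ ♘ ♗ ♕ ♔ ♗ ♘ ♖│1
  ─────────────────
  a b c d e f g h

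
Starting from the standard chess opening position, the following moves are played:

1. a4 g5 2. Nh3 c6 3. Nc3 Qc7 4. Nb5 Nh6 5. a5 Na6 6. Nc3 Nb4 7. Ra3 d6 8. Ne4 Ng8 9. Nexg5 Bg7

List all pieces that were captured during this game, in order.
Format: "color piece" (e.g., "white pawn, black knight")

Tracking captures:
  Nexg5: captured black pawn

black pawn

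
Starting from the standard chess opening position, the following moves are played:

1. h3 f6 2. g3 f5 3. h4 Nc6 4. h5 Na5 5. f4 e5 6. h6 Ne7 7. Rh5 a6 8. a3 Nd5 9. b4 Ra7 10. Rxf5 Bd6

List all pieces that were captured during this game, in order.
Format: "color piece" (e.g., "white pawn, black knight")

Tracking captures:
  Rxf5: captured black pawn

black pawn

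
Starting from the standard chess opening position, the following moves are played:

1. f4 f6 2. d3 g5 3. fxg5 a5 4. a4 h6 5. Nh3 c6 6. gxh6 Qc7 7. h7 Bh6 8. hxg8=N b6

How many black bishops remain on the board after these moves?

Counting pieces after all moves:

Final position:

  a b c d e f g h
  ─────────────────
8│♜ ♞ ♝ · ♚ · ♘ ♜│8
7│· · ♛ ♟ ♟ · · ·│7
6│· ♟ ♟ · · ♟ · ♝│6
5│♟ · · · · · · ·│5
4│♙ · · · · · · ·│4
3│· · · ♙ · · · ♘│3
2│· ♙ ♙ · ♙ · ♙ ♙│2
1│♖ ♘ ♗ ♕ ♔ ♗ · ♖│1
  ─────────────────
  a b c d e f g h


2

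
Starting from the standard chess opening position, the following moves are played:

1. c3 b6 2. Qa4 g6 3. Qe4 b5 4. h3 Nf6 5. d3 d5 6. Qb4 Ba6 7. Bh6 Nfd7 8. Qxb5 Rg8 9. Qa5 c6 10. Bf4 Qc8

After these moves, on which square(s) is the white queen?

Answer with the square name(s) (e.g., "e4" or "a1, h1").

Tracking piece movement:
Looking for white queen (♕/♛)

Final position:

  a b c d e f g h
  ─────────────────
8│♜ ♞ ♛ · ♚ ♝ ♜ ·│8
7│♟ · · ♞ ♟ ♟ · ♟│7
6│♝ · ♟ · · · ♟ ·│6
5│♕ · · ♟ · · · ·│5
4│· · · · · ♗ · ·│4
3│· · ♙ ♙ · · · ♙│3
2│♙ ♙ · · ♙ ♙ ♙ ·│2
1│♖ ♘ · · ♔ ♗ ♘ ♖│1
  ─────────────────
  a b c d e f g h


a5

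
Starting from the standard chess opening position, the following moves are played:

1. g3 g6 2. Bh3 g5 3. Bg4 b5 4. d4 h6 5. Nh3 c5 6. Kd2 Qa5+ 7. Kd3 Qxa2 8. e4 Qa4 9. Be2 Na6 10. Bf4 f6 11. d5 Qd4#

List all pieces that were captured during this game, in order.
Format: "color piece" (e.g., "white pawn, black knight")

Tracking captures:
  Qxa2: captured white pawn

white pawn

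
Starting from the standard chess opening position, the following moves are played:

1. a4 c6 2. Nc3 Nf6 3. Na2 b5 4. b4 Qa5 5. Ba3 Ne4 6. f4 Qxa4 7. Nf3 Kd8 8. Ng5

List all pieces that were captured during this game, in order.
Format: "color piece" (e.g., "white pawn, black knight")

Tracking captures:
  Qxa4: captured white pawn

white pawn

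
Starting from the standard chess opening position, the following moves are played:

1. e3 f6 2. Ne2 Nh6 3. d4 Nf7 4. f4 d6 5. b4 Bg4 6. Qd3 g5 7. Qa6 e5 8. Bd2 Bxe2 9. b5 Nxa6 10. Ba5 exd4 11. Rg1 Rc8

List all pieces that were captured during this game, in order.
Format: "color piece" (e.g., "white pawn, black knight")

Tracking captures:
  Bxe2: captured white knight
  Nxa6: captured white queen
  exd4: captured white pawn

white knight, white queen, white pawn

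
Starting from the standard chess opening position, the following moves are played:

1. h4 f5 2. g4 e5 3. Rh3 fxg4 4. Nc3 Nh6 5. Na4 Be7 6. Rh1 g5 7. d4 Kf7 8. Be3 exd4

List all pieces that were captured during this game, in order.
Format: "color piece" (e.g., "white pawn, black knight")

Tracking captures:
  fxg4: captured white pawn
  exd4: captured white pawn

white pawn, white pawn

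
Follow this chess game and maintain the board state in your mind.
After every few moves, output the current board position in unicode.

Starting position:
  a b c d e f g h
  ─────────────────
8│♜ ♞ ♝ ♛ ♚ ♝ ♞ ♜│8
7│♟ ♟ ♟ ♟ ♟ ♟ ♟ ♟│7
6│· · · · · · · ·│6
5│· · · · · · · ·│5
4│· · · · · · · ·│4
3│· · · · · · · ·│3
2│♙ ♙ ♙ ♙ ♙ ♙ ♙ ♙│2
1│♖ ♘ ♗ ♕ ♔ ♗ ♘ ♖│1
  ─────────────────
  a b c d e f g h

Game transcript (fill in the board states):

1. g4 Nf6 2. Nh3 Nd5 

  a b c d e f g h
  ─────────────────
8│♜ ♞ ♝ ♛ ♚ ♝ · ♜│8
7│♟ ♟ ♟ ♟ ♟ ♟ ♟ ♟│7
6│· · · · · · · ·│6
5│· · · ♞ · · · ·│5
4│· · · · · · ♙ ·│4
3│· · · · · · · ♘│3
2│♙ ♙ ♙ ♙ ♙ ♙ · ♙│2
1│♖ ♘ ♗ ♕ ♔ ♗ · ♖│1
  ─────────────────
  a b c d e f g h

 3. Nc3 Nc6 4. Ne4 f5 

  a b c d e f g h
  ─────────────────
8│♜ · ♝ ♛ ♚ ♝ · ♜│8
7│♟ ♟ ♟ ♟ ♟ · ♟ ♟│7
6│· · ♞ · · · · ·│6
5│· · · ♞ · ♟ · ·│5
4│· · · · ♘ · ♙ ·│4
3│· · · · · · · ♘│3
2│♙ ♙ ♙ ♙ ♙ ♙ · ♙│2
1│♖ · ♗ ♕ ♔ ♗ · ♖│1
  ─────────────────
  a b c d e f g h

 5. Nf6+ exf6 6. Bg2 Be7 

  a b c d e f g h
  ─────────────────
8│♜ · ♝ ♛ ♚ · · ♜│8
7│♟ ♟ ♟ ♟ ♝ · ♟ ♟│7
6│· · ♞ · · ♟ · ·│6
5│· · · ♞ · ♟ · ·│5
4│· · · · · · ♙ ·│4
3│· · · · · · · ♘│3
2│♙ ♙ ♙ ♙ ♙ ♙ ♗ ♙│2
1│♖ · ♗ ♕ ♔ · · ♖│1
  ─────────────────
  a b c d e f g h

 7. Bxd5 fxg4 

  a b c d e f g h
  ─────────────────
8│♜ · ♝ ♛ ♚ · · ♜│8
7│♟ ♟ ♟ ♟ ♝ · ♟ ♟│7
6│· · ♞ · · ♟ · ·│6
5│· · · ♗ · · · ·│5
4│· · · · · · ♟ ·│4
3│· · · · · · · ♘│3
2│♙ ♙ ♙ ♙ ♙ ♙ · ♙│2
1│♖ · ♗ ♕ ♔ · · ♖│1
  ─────────────────
  a b c d e f g h


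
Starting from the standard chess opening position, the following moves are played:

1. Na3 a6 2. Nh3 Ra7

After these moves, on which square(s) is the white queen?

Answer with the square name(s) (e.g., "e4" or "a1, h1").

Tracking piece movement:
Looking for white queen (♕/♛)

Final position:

  a b c d e f g h
  ─────────────────
8│· ♞ ♝ ♛ ♚ ♝ ♞ ♜│8
7│♜ ♟ ♟ ♟ ♟ ♟ ♟ ♟│7
6│♟ · · · · · · ·│6
5│· · · · · · · ·│5
4│· · · · · · · ·│4
3│♘ · · · · · · ♘│3
2│♙ ♙ ♙ ♙ ♙ ♙ ♙ ♙│2
1│♖ · ♗ ♕ ♔ ♗ · ♖│1
  ─────────────────
  a b c d e f g h


d1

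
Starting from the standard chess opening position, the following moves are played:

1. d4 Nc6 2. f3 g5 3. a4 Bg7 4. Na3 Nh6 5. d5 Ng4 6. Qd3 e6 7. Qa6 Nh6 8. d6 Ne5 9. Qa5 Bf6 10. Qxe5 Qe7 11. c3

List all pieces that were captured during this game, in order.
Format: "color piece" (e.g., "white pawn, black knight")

Tracking captures:
  Qxe5: captured black knight

black knight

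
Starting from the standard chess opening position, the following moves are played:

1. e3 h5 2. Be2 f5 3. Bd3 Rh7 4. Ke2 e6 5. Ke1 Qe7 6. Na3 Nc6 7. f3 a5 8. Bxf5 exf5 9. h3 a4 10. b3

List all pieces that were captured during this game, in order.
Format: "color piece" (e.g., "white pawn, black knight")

Tracking captures:
  Bxf5: captured black pawn
  exf5: captured white bishop

black pawn, white bishop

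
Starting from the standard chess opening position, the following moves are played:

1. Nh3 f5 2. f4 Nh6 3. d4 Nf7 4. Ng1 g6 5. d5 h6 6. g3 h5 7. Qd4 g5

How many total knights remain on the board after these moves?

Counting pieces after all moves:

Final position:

  a b c d e f g h
  ─────────────────
8│♜ ♞ ♝ ♛ ♚ ♝ · ♜│8
7│♟ ♟ ♟ ♟ ♟ ♞ · ·│7
6│· · · · · · · ·│6
5│· · · ♙ · ♟ ♟ ♟│5
4│· · · ♕ · ♙ · ·│4
3│· · · · · · ♙ ·│3
2│♙ ♙ ♙ · ♙ · · ♙│2
1│♖ ♘ ♗ · ♔ ♗ ♘ ♖│1
  ─────────────────
  a b c d e f g h


4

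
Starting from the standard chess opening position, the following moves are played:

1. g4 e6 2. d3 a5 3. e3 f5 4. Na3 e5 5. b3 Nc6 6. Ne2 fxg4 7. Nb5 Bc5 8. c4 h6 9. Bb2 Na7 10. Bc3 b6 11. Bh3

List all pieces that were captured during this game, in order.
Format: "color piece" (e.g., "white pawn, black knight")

Tracking captures:
  fxg4: captured white pawn

white pawn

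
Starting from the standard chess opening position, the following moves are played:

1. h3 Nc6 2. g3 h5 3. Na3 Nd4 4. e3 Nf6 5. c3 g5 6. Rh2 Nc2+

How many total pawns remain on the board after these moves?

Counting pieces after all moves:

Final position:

  a b c d e f g h
  ─────────────────
8│♜ · ♝ ♛ ♚ ♝ · ♜│8
7│♟ ♟ ♟ ♟ ♟ ♟ · ·│7
6│· · · · · ♞ · ·│6
5│· · · · · · ♟ ♟│5
4│· · · · · · · ·│4
3│♘ · ♙ · ♙ · ♙ ♙│3
2│♙ ♙ ♞ ♙ · ♙ · ♖│2
1│♖ · ♗ ♕ ♔ ♗ ♘ ·│1
  ─────────────────
  a b c d e f g h


16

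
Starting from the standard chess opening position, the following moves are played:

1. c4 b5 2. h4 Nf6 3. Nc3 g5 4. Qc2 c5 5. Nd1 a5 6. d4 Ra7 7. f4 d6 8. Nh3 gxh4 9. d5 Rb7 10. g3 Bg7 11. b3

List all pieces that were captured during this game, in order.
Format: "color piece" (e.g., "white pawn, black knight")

Tracking captures:
  gxh4: captured white pawn

white pawn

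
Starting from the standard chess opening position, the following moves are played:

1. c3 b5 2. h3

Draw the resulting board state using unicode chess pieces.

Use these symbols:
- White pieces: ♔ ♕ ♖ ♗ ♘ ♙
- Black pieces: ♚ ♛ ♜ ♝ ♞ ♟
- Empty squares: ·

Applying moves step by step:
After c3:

♜ ♞ ♝ ♛ ♚ ♝ ♞ ♜
♟ ♟ ♟ ♟ ♟ ♟ ♟ ♟
· · · · · · · ·
· · · · · · · ·
· · · · · · · ·
· · ♙ · · · · ·
♙ ♙ · ♙ ♙ ♙ ♙ ♙
♖ ♘ ♗ ♕ ♔ ♗ ♘ ♖


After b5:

♜ ♞ ♝ ♛ ♚ ♝ ♞ ♜
♟ · ♟ ♟ ♟ ♟ ♟ ♟
· · · · · · · ·
· ♟ · · · · · ·
· · · · · · · ·
· · ♙ · · · · ·
♙ ♙ · ♙ ♙ ♙ ♙ ♙
♖ ♘ ♗ ♕ ♔ ♗ ♘ ♖


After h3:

♜ ♞ ♝ ♛ ♚ ♝ ♞ ♜
♟ · ♟ ♟ ♟ ♟ ♟ ♟
· · · · · · · ·
· ♟ · · · · · ·
· · · · · · · ·
· · ♙ · · · · ♙
♙ ♙ · ♙ ♙ ♙ ♙ ·
♖ ♘ ♗ ♕ ♔ ♗ ♘ ♖



  a b c d e f g h
  ─────────────────
8│♜ ♞ ♝ ♛ ♚ ♝ ♞ ♜│8
7│♟ · ♟ ♟ ♟ ♟ ♟ ♟│7
6│· · · · · · · ·│6
5│· ♟ · · · · · ·│5
4│· · · · · · · ·│4
3│· · ♙ · · · · ♙│3
2│♙ ♙ · ♙ ♙ ♙ ♙ ·│2
1│♖ ♘ ♗ ♕ ♔ ♗ ♘ ♖│1
  ─────────────────
  a b c d e f g h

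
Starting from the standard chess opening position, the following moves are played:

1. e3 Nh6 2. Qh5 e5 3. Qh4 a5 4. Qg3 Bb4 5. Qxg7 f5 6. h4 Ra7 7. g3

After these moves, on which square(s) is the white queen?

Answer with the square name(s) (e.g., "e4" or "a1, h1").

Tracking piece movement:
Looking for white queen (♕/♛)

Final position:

  a b c d e f g h
  ─────────────────
8│· ♞ ♝ ♛ ♚ · · ♜│8
7│♜ ♟ ♟ ♟ · · ♕ ♟│7
6│· · · · · · · ♞│6
5│♟ · · · ♟ ♟ · ·│5
4│· ♝ · · · · · ♙│4
3│· · · · ♙ · ♙ ·│3
2│♙ ♙ ♙ ♙ · ♙ · ·│2
1│♖ ♘ ♗ · ♔ ♗ ♘ ♖│1
  ─────────────────
  a b c d e f g h


g7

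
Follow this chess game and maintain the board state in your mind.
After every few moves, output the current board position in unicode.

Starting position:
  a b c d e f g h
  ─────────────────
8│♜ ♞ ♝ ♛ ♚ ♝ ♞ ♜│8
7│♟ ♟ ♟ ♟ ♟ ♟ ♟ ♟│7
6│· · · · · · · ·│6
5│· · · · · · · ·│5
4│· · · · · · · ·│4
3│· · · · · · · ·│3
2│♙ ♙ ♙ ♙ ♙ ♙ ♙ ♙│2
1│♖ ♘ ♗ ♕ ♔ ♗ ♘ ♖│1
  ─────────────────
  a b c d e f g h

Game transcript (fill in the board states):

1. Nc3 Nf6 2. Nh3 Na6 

  a b c d e f g h
  ─────────────────
8│♜ · ♝ ♛ ♚ ♝ · ♜│8
7│♟ ♟ ♟ ♟ ♟ ♟ ♟ ♟│7
6│♞ · · · · ♞ · ·│6
5│· · · · · · · ·│5
4│· · · · · · · ·│4
3│· · ♘ · · · · ♘│3
2│♙ ♙ ♙ ♙ ♙ ♙ ♙ ♙│2
1│♖ · ♗ ♕ ♔ ♗ · ♖│1
  ─────────────────
  a b c d e f g h

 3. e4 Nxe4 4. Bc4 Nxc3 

  a b c d e f g h
  ─────────────────
8│♜ · ♝ ♛ ♚ ♝ · ♜│8
7│♟ ♟ ♟ ♟ ♟ ♟ ♟ ♟│7
6│♞ · · · · · · ·│6
5│· · · · · · · ·│5
4│· · ♗ · · · · ·│4
3│· · ♞ · · · · ♘│3
2│♙ ♙ ♙ ♙ · ♙ ♙ ♙│2
1│♖ · ♗ ♕ ♔ · · ♖│1
  ─────────────────
  a b c d e f g h

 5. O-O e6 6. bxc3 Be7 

  a b c d e f g h
  ─────────────────
8│♜ · ♝ ♛ ♚ · · ♜│8
7│♟ ♟ ♟ ♟ ♝ ♟ ♟ ♟│7
6│♞ · · · ♟ · · ·│6
5│· · · · · · · ·│5
4│· · ♗ · · · · ·│4
3│· · ♙ · · · · ♘│3
2│♙ · ♙ ♙ · ♙ ♙ ♙│2
1│♖ · ♗ ♕ · ♖ ♔ ·│1
  ─────────────────
  a b c d e f g h

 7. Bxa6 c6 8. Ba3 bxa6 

  a b c d e f g h
  ─────────────────
8│♜ · ♝ ♛ ♚ · · ♜│8
7│♟ · · ♟ ♝ ♟ ♟ ♟│7
6│♟ · ♟ · ♟ · · ·│6
5│· · · · · · · ·│5
4│· · · · · · · ·│4
3│♗ · ♙ · · · · ♘│3
2│♙ · ♙ ♙ · ♙ ♙ ♙│2
1│♖ · · ♕ · ♖ ♔ ·│1
  ─────────────────
  a b c d e f g h

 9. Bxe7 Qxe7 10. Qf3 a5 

  a b c d e f g h
  ─────────────────
8│♜ · ♝ · ♚ · · ♜│8
7│♟ · · ♟ ♛ ♟ ♟ ♟│7
6│· · ♟ · ♟ · · ·│6
5│♟ · · · · · · ·│5
4│· · · · · · · ·│4
3│· · ♙ · · ♕ · ♘│3
2│♙ · ♙ ♙ · ♙ ♙ ♙│2
1│♖ · · · · ♖ ♔ ·│1
  ─────────────────
  a b c d e f g h



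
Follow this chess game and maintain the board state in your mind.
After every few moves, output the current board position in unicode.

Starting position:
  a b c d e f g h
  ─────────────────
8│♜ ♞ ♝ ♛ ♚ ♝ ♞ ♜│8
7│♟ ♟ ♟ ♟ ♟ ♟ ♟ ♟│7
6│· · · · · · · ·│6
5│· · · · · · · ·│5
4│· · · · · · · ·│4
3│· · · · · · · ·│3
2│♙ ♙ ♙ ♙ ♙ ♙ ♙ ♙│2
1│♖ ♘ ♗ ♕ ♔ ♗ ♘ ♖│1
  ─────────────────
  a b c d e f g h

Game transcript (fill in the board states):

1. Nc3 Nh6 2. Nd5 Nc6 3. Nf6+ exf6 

  a b c d e f g h
  ─────────────────
8│♜ · ♝ ♛ ♚ ♝ · ♜│8
7│♟ ♟ ♟ ♟ · ♟ ♟ ♟│7
6│· · ♞ · · ♟ · ♞│6
5│· · · · · · · ·│5
4│· · · · · · · ·│4
3│· · · · · · · ·│3
2│♙ ♙ ♙ ♙ ♙ ♙ ♙ ♙│2
1│♖ · ♗ ♕ ♔ ♗ ♘ ♖│1
  ─────────────────
  a b c d e f g h

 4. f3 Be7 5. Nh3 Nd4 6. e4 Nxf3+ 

  a b c d e f g h
  ─────────────────
8│♜ · ♝ ♛ ♚ · · ♜│8
7│♟ ♟ ♟ ♟ ♝ ♟ ♟ ♟│7
6│· · · · · ♟ · ♞│6
5│· · · · · · · ·│5
4│· · · · ♙ · · ·│4
3│· · · · · ♞ · ♘│3
2│♙ ♙ ♙ ♙ · · ♙ ♙│2
1│♖ · ♗ ♕ ♔ ♗ · ♖│1
  ─────────────────
  a b c d e f g h

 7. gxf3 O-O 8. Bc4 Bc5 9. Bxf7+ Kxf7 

  a b c d e f g h
  ─────────────────
8│♜ · ♝ ♛ · ♜ · ·│8
7│♟ ♟ ♟ ♟ · ♚ ♟ ♟│7
6│· · · · · ♟ · ♞│6
5│· · ♝ · · · · ·│5
4│· · · · ♙ · · ·│4
3│· · · · · ♙ · ♘│3
2│♙ ♙ ♙ ♙ · · · ♙│2
1│♖ · ♗ ♕ ♔ · · ♖│1
  ─────────────────
  a b c d e f g h

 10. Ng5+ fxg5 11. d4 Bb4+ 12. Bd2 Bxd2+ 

  a b c d e f g h
  ─────────────────
8│♜ · ♝ ♛ · ♜ · ·│8
7│♟ ♟ ♟ ♟ · ♚ ♟ ♟│7
6│· · · · · · · ♞│6
5│· · · · · · ♟ ·│5
4│· · · ♙ ♙ · · ·│4
3│· · · · · ♙ · ·│3
2│♙ ♙ ♙ ♝ · · · ♙│2
1│♖ · · ♕ ♔ · · ♖│1
  ─────────────────
  a b c d e f g h

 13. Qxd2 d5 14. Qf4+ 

  a b c d e f g h
  ─────────────────
8│♜ · ♝ ♛ · ♜ · ·│8
7│♟ ♟ ♟ · · ♚ ♟ ♟│7
6│· · · · · · · ♞│6
5│· · · ♟ · · ♟ ·│5
4│· · · ♙ ♙ ♕ · ·│4
3│· · · · · ♙ · ·│3
2│♙ ♙ ♙ · · · · ♙│2
1│♖ · · · ♔ · · ♖│1
  ─────────────────
  a b c d e f g h


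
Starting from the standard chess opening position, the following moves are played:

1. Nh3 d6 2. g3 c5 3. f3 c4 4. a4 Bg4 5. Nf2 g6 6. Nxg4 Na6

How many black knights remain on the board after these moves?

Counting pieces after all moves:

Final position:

  a b c d e f g h
  ─────────────────
8│♜ · · ♛ ♚ ♝ ♞ ♜│8
7│♟ ♟ · · ♟ ♟ · ♟│7
6│♞ · · ♟ · · ♟ ·│6
5│· · · · · · · ·│5
4│♙ · ♟ · · · ♘ ·│4
3│· · · · · ♙ ♙ ·│3
2│· ♙ ♙ ♙ ♙ · · ♙│2
1│♖ ♘ ♗ ♕ ♔ ♗ · ♖│1
  ─────────────────
  a b c d e f g h


2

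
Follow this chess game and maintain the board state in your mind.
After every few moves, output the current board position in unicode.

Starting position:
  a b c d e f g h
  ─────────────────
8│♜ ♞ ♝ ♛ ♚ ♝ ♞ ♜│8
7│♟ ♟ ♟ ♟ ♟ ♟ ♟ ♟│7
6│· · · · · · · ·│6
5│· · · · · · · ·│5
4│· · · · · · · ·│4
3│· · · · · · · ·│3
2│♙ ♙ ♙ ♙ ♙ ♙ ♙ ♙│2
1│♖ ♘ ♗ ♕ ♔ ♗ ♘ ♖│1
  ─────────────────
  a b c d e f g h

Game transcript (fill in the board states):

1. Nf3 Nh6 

  a b c d e f g h
  ─────────────────
8│♜ ♞ ♝ ♛ ♚ ♝ · ♜│8
7│♟ ♟ ♟ ♟ ♟ ♟ ♟ ♟│7
6│· · · · · · · ♞│6
5│· · · · · · · ·│5
4│· · · · · · · ·│4
3│· · · · · ♘ · ·│3
2│♙ ♙ ♙ ♙ ♙ ♙ ♙ ♙│2
1│♖ ♘ ♗ ♕ ♔ ♗ · ♖│1
  ─────────────────
  a b c d e f g h

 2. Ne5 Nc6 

  a b c d e f g h
  ─────────────────
8│♜ · ♝ ♛ ♚ ♝ · ♜│8
7│♟ ♟ ♟ ♟ ♟ ♟ ♟ ♟│7
6│· · ♞ · · · · ♞│6
5│· · · · ♘ · · ·│5
4│· · · · · · · ·│4
3│· · · · · · · ·│3
2│♙ ♙ ♙ ♙ ♙ ♙ ♙ ♙│2
1│♖ ♘ ♗ ♕ ♔ ♗ · ♖│1
  ─────────────────
  a b c d e f g h

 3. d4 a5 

  a b c d e f g h
  ─────────────────
8│♜ · ♝ ♛ ♚ ♝ · ♜│8
7│· ♟ ♟ ♟ ♟ ♟ ♟ ♟│7
6│· · ♞ · · · · ♞│6
5│♟ · · · ♘ · · ·│5
4│· · · ♙ · · · ·│4
3│· · · · · · · ·│3
2│♙ ♙ ♙ · ♙ ♙ ♙ ♙│2
1│♖ ♘ ♗ ♕ ♔ ♗ · ♖│1
  ─────────────────
  a b c d e f g h

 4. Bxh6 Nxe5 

  a b c d e f g h
  ─────────────────
8│♜ · ♝ ♛ ♚ ♝ · ♜│8
7│· ♟ ♟ ♟ ♟ ♟ ♟ ♟│7
6│· · · · · · · ♗│6
5│♟ · · · ♞ · · ·│5
4│· · · ♙ · · · ·│4
3│· · · · · · · ·│3
2│♙ ♙ ♙ · ♙ ♙ ♙ ♙│2
1│♖ ♘ · ♕ ♔ ♗ · ♖│1
  ─────────────────
  a b c d e f g h

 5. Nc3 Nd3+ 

  a b c d e f g h
  ─────────────────
8│♜ · ♝ ♛ ♚ ♝ · ♜│8
7│· ♟ ♟ ♟ ♟ ♟ ♟ ♟│7
6│· · · · · · · ♗│6
5│♟ · · · · · · ·│5
4│· · · ♙ · · · ·│4
3│· · ♘ ♞ · · · ·│3
2│♙ ♙ ♙ · ♙ ♙ ♙ ♙│2
1│♖ · · ♕ ♔ ♗ · ♖│1
  ─────────────────
  a b c d e f g h



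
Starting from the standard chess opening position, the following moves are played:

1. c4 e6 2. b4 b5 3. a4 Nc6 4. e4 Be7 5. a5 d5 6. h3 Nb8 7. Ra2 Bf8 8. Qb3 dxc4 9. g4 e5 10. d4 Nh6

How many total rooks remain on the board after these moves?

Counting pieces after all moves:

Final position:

  a b c d e f g h
  ─────────────────
8│♜ ♞ ♝ ♛ ♚ ♝ · ♜│8
7│♟ · ♟ · · ♟ ♟ ♟│7
6│· · · · · · · ♞│6
5│♙ ♟ · · ♟ · · ·│5
4│· ♙ ♟ ♙ ♙ · ♙ ·│4
3│· ♕ · · · · · ♙│3
2│♖ · · · · ♙ · ·│2
1│· ♘ ♗ · ♔ ♗ ♘ ♖│1
  ─────────────────
  a b c d e f g h


4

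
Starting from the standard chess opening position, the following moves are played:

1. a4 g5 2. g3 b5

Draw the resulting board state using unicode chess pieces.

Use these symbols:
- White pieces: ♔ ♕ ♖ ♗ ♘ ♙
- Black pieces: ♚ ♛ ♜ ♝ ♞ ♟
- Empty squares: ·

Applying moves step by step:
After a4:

♜ ♞ ♝ ♛ ♚ ♝ ♞ ♜
♟ ♟ ♟ ♟ ♟ ♟ ♟ ♟
· · · · · · · ·
· · · · · · · ·
♙ · · · · · · ·
· · · · · · · ·
· ♙ ♙ ♙ ♙ ♙ ♙ ♙
♖ ♘ ♗ ♕ ♔ ♗ ♘ ♖


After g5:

♜ ♞ ♝ ♛ ♚ ♝ ♞ ♜
♟ ♟ ♟ ♟ ♟ ♟ · ♟
· · · · · · · ·
· · · · · · ♟ ·
♙ · · · · · · ·
· · · · · · · ·
· ♙ ♙ ♙ ♙ ♙ ♙ ♙
♖ ♘ ♗ ♕ ♔ ♗ ♘ ♖


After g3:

♜ ♞ ♝ ♛ ♚ ♝ ♞ ♜
♟ ♟ ♟ ♟ ♟ ♟ · ♟
· · · · · · · ·
· · · · · · ♟ ·
♙ · · · · · · ·
· · · · · · ♙ ·
· ♙ ♙ ♙ ♙ ♙ · ♙
♖ ♘ ♗ ♕ ♔ ♗ ♘ ♖


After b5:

♜ ♞ ♝ ♛ ♚ ♝ ♞ ♜
♟ · ♟ ♟ ♟ ♟ · ♟
· · · · · · · ·
· ♟ · · · · ♟ ·
♙ · · · · · · ·
· · · · · · ♙ ·
· ♙ ♙ ♙ ♙ ♙ · ♙
♖ ♘ ♗ ♕ ♔ ♗ ♘ ♖



  a b c d e f g h
  ─────────────────
8│♜ ♞ ♝ ♛ ♚ ♝ ♞ ♜│8
7│♟ · ♟ ♟ ♟ ♟ · ♟│7
6│· · · · · · · ·│6
5│· ♟ · · · · ♟ ·│5
4│♙ · · · · · · ·│4
3│· · · · · · ♙ ·│3
2│· ♙ ♙ ♙ ♙ ♙ · ♙│2
1│♖ ♘ ♗ ♕ ♔ ♗ ♘ ♖│1
  ─────────────────
  a b c d e f g h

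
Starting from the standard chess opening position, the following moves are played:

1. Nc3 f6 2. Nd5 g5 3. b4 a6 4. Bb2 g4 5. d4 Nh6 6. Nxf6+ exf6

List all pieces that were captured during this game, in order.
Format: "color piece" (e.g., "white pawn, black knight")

Tracking captures:
  Nxf6+: captured black pawn
  exf6: captured white knight

black pawn, white knight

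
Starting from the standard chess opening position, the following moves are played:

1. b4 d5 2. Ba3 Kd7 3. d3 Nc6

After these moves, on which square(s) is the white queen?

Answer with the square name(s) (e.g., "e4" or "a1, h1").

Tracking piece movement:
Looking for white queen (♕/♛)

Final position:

  a b c d e f g h
  ─────────────────
8│♜ · ♝ ♛ · ♝ ♞ ♜│8
7│♟ ♟ ♟ ♚ ♟ ♟ ♟ ♟│7
6│· · ♞ · · · · ·│6
5│· · · ♟ · · · ·│5
4│· ♙ · · · · · ·│4
3│♗ · · ♙ · · · ·│3
2│♙ · ♙ · ♙ ♙ ♙ ♙│2
1│♖ ♘ · ♕ ♔ ♗ ♘ ♖│1
  ─────────────────
  a b c d e f g h


d1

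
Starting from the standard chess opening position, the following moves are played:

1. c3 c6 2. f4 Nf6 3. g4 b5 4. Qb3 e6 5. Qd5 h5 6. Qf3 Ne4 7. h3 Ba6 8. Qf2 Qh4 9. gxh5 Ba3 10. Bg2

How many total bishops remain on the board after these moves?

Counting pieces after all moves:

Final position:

  a b c d e f g h
  ─────────────────
8│♜ ♞ · · ♚ · · ♜│8
7│♟ · · ♟ · ♟ ♟ ·│7
6│♝ · ♟ · ♟ · · ·│6
5│· ♟ · · · · · ♙│5
4│· · · · ♞ ♙ · ♛│4
3│♝ · ♙ · · · · ♙│3
2│♙ ♙ · ♙ ♙ ♕ ♗ ·│2
1│♖ ♘ ♗ · ♔ · ♘ ♖│1
  ─────────────────
  a b c d e f g h


4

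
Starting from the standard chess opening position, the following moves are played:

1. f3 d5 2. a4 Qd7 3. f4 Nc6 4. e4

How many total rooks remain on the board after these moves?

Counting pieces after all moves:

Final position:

  a b c d e f g h
  ─────────────────
8│♜ · ♝ · ♚ ♝ ♞ ♜│8
7│♟ ♟ ♟ ♛ ♟ ♟ ♟ ♟│7
6│· · ♞ · · · · ·│6
5│· · · ♟ · · · ·│5
4│♙ · · · ♙ ♙ · ·│4
3│· · · · · · · ·│3
2│· ♙ ♙ ♙ · · ♙ ♙│2
1│♖ ♘ ♗ ♕ ♔ ♗ ♘ ♖│1
  ─────────────────
  a b c d e f g h


4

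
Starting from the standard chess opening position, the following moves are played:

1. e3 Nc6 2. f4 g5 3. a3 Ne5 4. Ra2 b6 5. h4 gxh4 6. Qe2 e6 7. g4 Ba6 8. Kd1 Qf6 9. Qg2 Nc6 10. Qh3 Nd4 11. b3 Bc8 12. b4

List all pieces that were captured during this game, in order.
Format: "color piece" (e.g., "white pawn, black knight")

Tracking captures:
  gxh4: captured white pawn

white pawn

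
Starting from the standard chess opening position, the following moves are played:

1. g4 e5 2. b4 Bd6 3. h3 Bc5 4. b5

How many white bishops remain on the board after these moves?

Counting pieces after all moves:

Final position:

  a b c d e f g h
  ─────────────────
8│♜ ♞ ♝ ♛ ♚ · ♞ ♜│8
7│♟ ♟ ♟ ♟ · ♟ ♟ ♟│7
6│· · · · · · · ·│6
5│· ♙ ♝ · ♟ · · ·│5
4│· · · · · · ♙ ·│4
3│· · · · · · · ♙│3
2│♙ · ♙ ♙ ♙ ♙ · ·│2
1│♖ ♘ ♗ ♕ ♔ ♗ ♘ ♖│1
  ─────────────────
  a b c d e f g h


2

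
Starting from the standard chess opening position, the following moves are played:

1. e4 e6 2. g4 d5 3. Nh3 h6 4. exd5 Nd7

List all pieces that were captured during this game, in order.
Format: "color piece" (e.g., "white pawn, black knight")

Tracking captures:
  exd5: captured black pawn

black pawn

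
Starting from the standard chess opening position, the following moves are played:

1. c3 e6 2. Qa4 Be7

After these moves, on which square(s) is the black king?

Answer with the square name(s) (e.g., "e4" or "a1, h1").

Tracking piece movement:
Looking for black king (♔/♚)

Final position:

  a b c d e f g h
  ─────────────────
8│♜ ♞ ♝ ♛ ♚ · ♞ ♜│8
7│♟ ♟ ♟ ♟ ♝ ♟ ♟ ♟│7
6│· · · · ♟ · · ·│6
5│· · · · · · · ·│5
4│♕ · · · · · · ·│4
3│· · ♙ · · · · ·│3
2│♙ ♙ · ♙ ♙ ♙ ♙ ♙│2
1│♖ ♘ ♗ · ♔ ♗ ♘ ♖│1
  ─────────────────
  a b c d e f g h


e8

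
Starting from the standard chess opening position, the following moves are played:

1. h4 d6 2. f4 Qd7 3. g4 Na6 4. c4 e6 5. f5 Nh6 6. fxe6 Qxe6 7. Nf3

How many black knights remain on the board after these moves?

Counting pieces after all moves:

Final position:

  a b c d e f g h
  ─────────────────
8│♜ · ♝ · ♚ ♝ · ♜│8
7│♟ ♟ ♟ · · ♟ ♟ ♟│7
6│♞ · · ♟ ♛ · · ♞│6
5│· · · · · · · ·│5
4│· · ♙ · · · ♙ ♙│4
3│· · · · · ♘ · ·│3
2│♙ ♙ · ♙ ♙ · · ·│2
1│♖ ♘ ♗ ♕ ♔ ♗ · ♖│1
  ─────────────────
  a b c d e f g h


2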